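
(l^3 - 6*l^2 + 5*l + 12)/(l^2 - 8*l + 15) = (l^2 - 3*l - 4)/(l - 5)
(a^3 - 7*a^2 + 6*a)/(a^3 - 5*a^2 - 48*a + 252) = a*(a - 1)/(a^2 + a - 42)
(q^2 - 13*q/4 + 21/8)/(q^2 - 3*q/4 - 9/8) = (4*q - 7)/(4*q + 3)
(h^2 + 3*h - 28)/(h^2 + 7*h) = (h - 4)/h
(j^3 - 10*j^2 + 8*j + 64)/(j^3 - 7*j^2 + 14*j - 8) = (j^2 - 6*j - 16)/(j^2 - 3*j + 2)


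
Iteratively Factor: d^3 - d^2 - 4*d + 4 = (d - 2)*(d^2 + d - 2) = (d - 2)*(d - 1)*(d + 2)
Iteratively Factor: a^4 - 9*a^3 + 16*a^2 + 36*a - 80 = (a - 5)*(a^3 - 4*a^2 - 4*a + 16) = (a - 5)*(a + 2)*(a^2 - 6*a + 8) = (a - 5)*(a - 2)*(a + 2)*(a - 4)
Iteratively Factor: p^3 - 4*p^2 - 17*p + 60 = (p - 3)*(p^2 - p - 20) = (p - 3)*(p + 4)*(p - 5)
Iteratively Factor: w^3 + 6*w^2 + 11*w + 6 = (w + 2)*(w^2 + 4*w + 3) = (w + 1)*(w + 2)*(w + 3)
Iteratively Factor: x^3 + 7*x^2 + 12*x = (x + 3)*(x^2 + 4*x) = (x + 3)*(x + 4)*(x)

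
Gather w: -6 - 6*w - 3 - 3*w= -9*w - 9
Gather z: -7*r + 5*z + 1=-7*r + 5*z + 1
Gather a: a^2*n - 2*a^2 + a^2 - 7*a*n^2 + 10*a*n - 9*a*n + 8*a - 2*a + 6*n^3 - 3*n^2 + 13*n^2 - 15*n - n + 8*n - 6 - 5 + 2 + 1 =a^2*(n - 1) + a*(-7*n^2 + n + 6) + 6*n^3 + 10*n^2 - 8*n - 8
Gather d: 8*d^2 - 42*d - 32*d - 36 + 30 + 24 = 8*d^2 - 74*d + 18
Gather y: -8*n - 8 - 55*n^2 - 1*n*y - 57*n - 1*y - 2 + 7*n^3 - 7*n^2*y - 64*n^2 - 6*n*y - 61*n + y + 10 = 7*n^3 - 119*n^2 - 126*n + y*(-7*n^2 - 7*n)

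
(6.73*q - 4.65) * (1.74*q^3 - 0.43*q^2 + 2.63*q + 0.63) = 11.7102*q^4 - 10.9849*q^3 + 19.6994*q^2 - 7.9896*q - 2.9295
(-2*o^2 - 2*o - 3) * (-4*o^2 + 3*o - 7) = 8*o^4 + 2*o^3 + 20*o^2 + 5*o + 21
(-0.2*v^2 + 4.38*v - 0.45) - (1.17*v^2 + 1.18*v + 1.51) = -1.37*v^2 + 3.2*v - 1.96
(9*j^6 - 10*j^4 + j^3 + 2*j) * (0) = 0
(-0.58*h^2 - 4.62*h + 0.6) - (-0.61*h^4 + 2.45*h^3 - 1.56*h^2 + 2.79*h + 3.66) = 0.61*h^4 - 2.45*h^3 + 0.98*h^2 - 7.41*h - 3.06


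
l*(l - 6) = l^2 - 6*l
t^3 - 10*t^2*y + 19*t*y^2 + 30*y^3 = (t - 6*y)*(t - 5*y)*(t + y)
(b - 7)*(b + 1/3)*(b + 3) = b^3 - 11*b^2/3 - 67*b/3 - 7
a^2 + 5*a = a*(a + 5)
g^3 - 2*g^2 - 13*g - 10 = (g - 5)*(g + 1)*(g + 2)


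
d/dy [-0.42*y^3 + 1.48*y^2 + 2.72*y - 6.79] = -1.26*y^2 + 2.96*y + 2.72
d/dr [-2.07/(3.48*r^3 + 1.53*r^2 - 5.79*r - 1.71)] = (21.6108*r^2 + 6.3342*r - 11.9853)/(3.48*r^3 + 1.53*r^2 - 5.79*r - 1.71)^2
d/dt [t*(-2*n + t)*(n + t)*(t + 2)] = -4*n^2*t - 4*n^2 - 3*n*t^2 - 4*n*t + 4*t^3 + 6*t^2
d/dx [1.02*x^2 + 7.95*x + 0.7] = 2.04*x + 7.95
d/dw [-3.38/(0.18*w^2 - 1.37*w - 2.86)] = (1.2168*w - 4.6306)/(-0.18*w^2 + 1.37*w + 2.86)^2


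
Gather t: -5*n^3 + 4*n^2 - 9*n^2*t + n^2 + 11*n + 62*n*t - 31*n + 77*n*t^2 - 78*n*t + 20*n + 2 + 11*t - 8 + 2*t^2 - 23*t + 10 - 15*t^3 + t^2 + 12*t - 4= -5*n^3 + 5*n^2 - 15*t^3 + t^2*(77*n + 3) + t*(-9*n^2 - 16*n)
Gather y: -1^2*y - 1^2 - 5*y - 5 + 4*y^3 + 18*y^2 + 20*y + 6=4*y^3 + 18*y^2 + 14*y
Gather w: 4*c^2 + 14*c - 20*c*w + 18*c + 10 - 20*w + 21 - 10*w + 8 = 4*c^2 + 32*c + w*(-20*c - 30) + 39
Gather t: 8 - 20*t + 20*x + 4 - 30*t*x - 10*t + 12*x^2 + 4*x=t*(-30*x - 30) + 12*x^2 + 24*x + 12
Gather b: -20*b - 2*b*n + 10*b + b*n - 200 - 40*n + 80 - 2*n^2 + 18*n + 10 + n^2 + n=b*(-n - 10) - n^2 - 21*n - 110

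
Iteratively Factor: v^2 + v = (v)*(v + 1)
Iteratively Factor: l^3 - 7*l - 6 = (l - 3)*(l^2 + 3*l + 2) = (l - 3)*(l + 1)*(l + 2)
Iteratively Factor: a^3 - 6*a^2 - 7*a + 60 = (a - 4)*(a^2 - 2*a - 15) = (a - 5)*(a - 4)*(a + 3)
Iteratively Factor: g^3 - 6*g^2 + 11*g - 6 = (g - 2)*(g^2 - 4*g + 3) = (g - 3)*(g - 2)*(g - 1)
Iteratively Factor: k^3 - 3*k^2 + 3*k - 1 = (k - 1)*(k^2 - 2*k + 1) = (k - 1)^2*(k - 1)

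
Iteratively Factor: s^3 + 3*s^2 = (s)*(s^2 + 3*s) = s^2*(s + 3)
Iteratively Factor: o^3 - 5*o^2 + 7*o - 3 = (o - 3)*(o^2 - 2*o + 1) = (o - 3)*(o - 1)*(o - 1)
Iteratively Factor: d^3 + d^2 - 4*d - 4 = (d + 1)*(d^2 - 4) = (d + 1)*(d + 2)*(d - 2)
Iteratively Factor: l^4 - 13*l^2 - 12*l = (l + 3)*(l^3 - 3*l^2 - 4*l) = l*(l + 3)*(l^2 - 3*l - 4) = l*(l - 4)*(l + 3)*(l + 1)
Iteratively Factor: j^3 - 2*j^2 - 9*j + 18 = (j - 2)*(j^2 - 9) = (j - 3)*(j - 2)*(j + 3)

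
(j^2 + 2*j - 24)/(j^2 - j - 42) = (j - 4)/(j - 7)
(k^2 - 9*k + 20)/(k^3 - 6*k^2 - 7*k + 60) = 1/(k + 3)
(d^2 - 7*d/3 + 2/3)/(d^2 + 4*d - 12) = (d - 1/3)/(d + 6)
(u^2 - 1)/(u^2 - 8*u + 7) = (u + 1)/(u - 7)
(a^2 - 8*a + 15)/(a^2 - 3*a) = (a - 5)/a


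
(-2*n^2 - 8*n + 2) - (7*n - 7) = -2*n^2 - 15*n + 9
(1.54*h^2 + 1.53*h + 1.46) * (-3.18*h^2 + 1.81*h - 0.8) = -4.8972*h^4 - 2.078*h^3 - 3.1055*h^2 + 1.4186*h - 1.168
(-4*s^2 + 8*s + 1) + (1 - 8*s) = 2 - 4*s^2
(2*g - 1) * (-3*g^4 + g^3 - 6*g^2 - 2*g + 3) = -6*g^5 + 5*g^4 - 13*g^3 + 2*g^2 + 8*g - 3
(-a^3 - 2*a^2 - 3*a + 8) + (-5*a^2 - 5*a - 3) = -a^3 - 7*a^2 - 8*a + 5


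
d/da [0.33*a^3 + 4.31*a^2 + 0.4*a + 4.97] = 0.99*a^2 + 8.62*a + 0.4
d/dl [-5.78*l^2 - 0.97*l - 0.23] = -11.56*l - 0.97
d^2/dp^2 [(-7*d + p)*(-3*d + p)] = 2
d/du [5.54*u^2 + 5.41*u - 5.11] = 11.08*u + 5.41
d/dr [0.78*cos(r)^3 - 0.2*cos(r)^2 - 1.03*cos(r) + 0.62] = (-2.34*cos(r)^2 + 0.4*cos(r) + 1.03)*sin(r)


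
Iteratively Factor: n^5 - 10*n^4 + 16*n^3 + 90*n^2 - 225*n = (n - 5)*(n^4 - 5*n^3 - 9*n^2 + 45*n) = n*(n - 5)*(n^3 - 5*n^2 - 9*n + 45) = n*(n - 5)*(n + 3)*(n^2 - 8*n + 15) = n*(n - 5)^2*(n + 3)*(n - 3)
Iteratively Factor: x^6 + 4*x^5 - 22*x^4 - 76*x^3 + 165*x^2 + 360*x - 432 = (x + 3)*(x^5 + x^4 - 25*x^3 - x^2 + 168*x - 144) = (x + 3)*(x + 4)*(x^4 - 3*x^3 - 13*x^2 + 51*x - 36) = (x + 3)*(x + 4)^2*(x^3 - 7*x^2 + 15*x - 9) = (x - 1)*(x + 3)*(x + 4)^2*(x^2 - 6*x + 9) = (x - 3)*(x - 1)*(x + 3)*(x + 4)^2*(x - 3)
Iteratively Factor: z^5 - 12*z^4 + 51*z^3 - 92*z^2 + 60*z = (z - 2)*(z^4 - 10*z^3 + 31*z^2 - 30*z) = (z - 5)*(z - 2)*(z^3 - 5*z^2 + 6*z) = z*(z - 5)*(z - 2)*(z^2 - 5*z + 6) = z*(z - 5)*(z - 3)*(z - 2)*(z - 2)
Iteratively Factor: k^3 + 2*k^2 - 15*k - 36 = (k + 3)*(k^2 - k - 12) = (k - 4)*(k + 3)*(k + 3)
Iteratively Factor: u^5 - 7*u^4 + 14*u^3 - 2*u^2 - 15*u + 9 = (u + 1)*(u^4 - 8*u^3 + 22*u^2 - 24*u + 9) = (u - 3)*(u + 1)*(u^3 - 5*u^2 + 7*u - 3) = (u - 3)^2*(u + 1)*(u^2 - 2*u + 1) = (u - 3)^2*(u - 1)*(u + 1)*(u - 1)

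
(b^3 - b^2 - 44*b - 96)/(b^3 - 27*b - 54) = (b^2 - 4*b - 32)/(b^2 - 3*b - 18)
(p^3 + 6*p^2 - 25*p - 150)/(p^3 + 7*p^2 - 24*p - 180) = (p + 5)/(p + 6)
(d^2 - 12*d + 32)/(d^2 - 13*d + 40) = (d - 4)/(d - 5)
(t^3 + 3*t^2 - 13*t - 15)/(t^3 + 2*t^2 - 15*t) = (t + 1)/t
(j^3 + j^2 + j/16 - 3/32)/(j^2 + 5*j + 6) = (j^3 + j^2 + j/16 - 3/32)/(j^2 + 5*j + 6)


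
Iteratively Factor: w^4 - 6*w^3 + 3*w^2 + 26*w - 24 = (w + 2)*(w^3 - 8*w^2 + 19*w - 12) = (w - 4)*(w + 2)*(w^2 - 4*w + 3) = (w - 4)*(w - 1)*(w + 2)*(w - 3)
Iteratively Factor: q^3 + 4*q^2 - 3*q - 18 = (q - 2)*(q^2 + 6*q + 9) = (q - 2)*(q + 3)*(q + 3)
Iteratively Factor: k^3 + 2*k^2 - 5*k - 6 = (k + 3)*(k^2 - k - 2) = (k - 2)*(k + 3)*(k + 1)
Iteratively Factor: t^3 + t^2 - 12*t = (t + 4)*(t^2 - 3*t) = t*(t + 4)*(t - 3)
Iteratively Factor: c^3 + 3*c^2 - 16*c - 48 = (c - 4)*(c^2 + 7*c + 12) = (c - 4)*(c + 4)*(c + 3)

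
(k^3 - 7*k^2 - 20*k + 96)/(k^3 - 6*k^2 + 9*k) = (k^2 - 4*k - 32)/(k*(k - 3))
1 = 1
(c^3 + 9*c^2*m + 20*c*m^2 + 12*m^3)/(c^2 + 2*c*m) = c + 7*m + 6*m^2/c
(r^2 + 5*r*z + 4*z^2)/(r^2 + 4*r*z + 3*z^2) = (r + 4*z)/(r + 3*z)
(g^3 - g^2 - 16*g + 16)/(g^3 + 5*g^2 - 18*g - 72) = (g^2 + 3*g - 4)/(g^2 + 9*g + 18)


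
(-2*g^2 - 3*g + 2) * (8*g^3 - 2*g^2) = -16*g^5 - 20*g^4 + 22*g^3 - 4*g^2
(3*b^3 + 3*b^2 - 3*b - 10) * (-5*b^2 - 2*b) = -15*b^5 - 21*b^4 + 9*b^3 + 56*b^2 + 20*b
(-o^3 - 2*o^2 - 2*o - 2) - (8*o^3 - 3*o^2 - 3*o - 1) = -9*o^3 + o^2 + o - 1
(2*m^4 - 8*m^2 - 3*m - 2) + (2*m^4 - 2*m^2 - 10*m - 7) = 4*m^4 - 10*m^2 - 13*m - 9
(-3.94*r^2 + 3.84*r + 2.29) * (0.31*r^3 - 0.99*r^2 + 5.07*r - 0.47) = -1.2214*r^5 + 5.091*r^4 - 23.0675*r^3 + 19.0535*r^2 + 9.8055*r - 1.0763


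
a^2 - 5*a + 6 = (a - 3)*(a - 2)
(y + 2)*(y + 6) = y^2 + 8*y + 12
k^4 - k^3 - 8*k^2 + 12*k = k*(k - 2)^2*(k + 3)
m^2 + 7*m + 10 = (m + 2)*(m + 5)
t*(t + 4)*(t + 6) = t^3 + 10*t^2 + 24*t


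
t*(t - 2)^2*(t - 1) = t^4 - 5*t^3 + 8*t^2 - 4*t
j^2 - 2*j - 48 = (j - 8)*(j + 6)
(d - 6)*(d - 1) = d^2 - 7*d + 6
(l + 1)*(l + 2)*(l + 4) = l^3 + 7*l^2 + 14*l + 8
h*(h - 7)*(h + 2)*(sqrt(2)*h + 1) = sqrt(2)*h^4 - 5*sqrt(2)*h^3 + h^3 - 14*sqrt(2)*h^2 - 5*h^2 - 14*h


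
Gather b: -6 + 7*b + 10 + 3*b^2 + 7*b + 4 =3*b^2 + 14*b + 8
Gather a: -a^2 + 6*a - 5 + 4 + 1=-a^2 + 6*a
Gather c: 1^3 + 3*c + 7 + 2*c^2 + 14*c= 2*c^2 + 17*c + 8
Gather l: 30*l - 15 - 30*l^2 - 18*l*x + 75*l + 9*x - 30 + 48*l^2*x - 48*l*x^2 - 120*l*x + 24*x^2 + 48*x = l^2*(48*x - 30) + l*(-48*x^2 - 138*x + 105) + 24*x^2 + 57*x - 45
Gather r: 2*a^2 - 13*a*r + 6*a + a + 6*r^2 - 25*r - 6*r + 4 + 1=2*a^2 + 7*a + 6*r^2 + r*(-13*a - 31) + 5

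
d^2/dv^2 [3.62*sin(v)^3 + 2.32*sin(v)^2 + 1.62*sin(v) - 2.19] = -4.335*sin(v) + 8.145*sin(3*v) + 4.64*cos(2*v)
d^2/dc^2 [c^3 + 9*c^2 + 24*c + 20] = 6*c + 18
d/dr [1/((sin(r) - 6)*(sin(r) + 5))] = (-sin(2*r) + cos(r))/((sin(r) - 6)^2*(sin(r) + 5)^2)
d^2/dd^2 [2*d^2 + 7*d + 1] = 4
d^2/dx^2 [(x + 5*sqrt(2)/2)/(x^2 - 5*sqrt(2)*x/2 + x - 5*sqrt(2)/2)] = 2*((2*x + 5*sqrt(2))*(4*x - 5*sqrt(2) + 2)^2 - 4*(3*x + 1)*(2*x^2 - 5*sqrt(2)*x + 2*x - 5*sqrt(2)))/(2*x^2 - 5*sqrt(2)*x + 2*x - 5*sqrt(2))^3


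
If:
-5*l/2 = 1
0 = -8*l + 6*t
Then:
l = -2/5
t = -8/15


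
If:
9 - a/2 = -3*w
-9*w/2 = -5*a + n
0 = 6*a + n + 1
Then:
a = -58/41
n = 307/41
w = -398/123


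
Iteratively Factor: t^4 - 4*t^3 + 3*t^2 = (t - 3)*(t^3 - t^2) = (t - 3)*(t - 1)*(t^2) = t*(t - 3)*(t - 1)*(t)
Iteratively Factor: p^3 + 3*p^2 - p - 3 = (p + 1)*(p^2 + 2*p - 3) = (p - 1)*(p + 1)*(p + 3)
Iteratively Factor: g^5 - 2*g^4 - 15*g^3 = (g)*(g^4 - 2*g^3 - 15*g^2) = g^2*(g^3 - 2*g^2 - 15*g) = g^2*(g - 5)*(g^2 + 3*g) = g^2*(g - 5)*(g + 3)*(g)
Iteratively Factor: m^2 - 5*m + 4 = (m - 1)*(m - 4)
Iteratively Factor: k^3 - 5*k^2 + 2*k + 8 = (k + 1)*(k^2 - 6*k + 8) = (k - 2)*(k + 1)*(k - 4)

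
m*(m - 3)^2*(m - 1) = m^4 - 7*m^3 + 15*m^2 - 9*m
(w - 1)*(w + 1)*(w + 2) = w^3 + 2*w^2 - w - 2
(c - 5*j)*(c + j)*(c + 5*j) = c^3 + c^2*j - 25*c*j^2 - 25*j^3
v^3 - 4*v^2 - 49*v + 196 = (v - 7)*(v - 4)*(v + 7)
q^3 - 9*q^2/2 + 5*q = q*(q - 5/2)*(q - 2)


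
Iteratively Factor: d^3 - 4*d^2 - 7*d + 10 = (d - 1)*(d^2 - 3*d - 10) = (d - 1)*(d + 2)*(d - 5)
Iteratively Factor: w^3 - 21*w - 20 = (w + 1)*(w^2 - w - 20) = (w + 1)*(w + 4)*(w - 5)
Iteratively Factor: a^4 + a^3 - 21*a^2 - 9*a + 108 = (a - 3)*(a^3 + 4*a^2 - 9*a - 36) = (a - 3)*(a + 3)*(a^2 + a - 12) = (a - 3)*(a + 3)*(a + 4)*(a - 3)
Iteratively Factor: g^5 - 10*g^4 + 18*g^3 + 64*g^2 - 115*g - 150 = (g + 1)*(g^4 - 11*g^3 + 29*g^2 + 35*g - 150) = (g + 1)*(g + 2)*(g^3 - 13*g^2 + 55*g - 75) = (g - 5)*(g + 1)*(g + 2)*(g^2 - 8*g + 15) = (g - 5)^2*(g + 1)*(g + 2)*(g - 3)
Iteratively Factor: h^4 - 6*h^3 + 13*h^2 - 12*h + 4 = (h - 2)*(h^3 - 4*h^2 + 5*h - 2) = (h - 2)*(h - 1)*(h^2 - 3*h + 2) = (h - 2)*(h - 1)^2*(h - 2)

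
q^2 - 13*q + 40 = (q - 8)*(q - 5)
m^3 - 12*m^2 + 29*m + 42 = (m - 7)*(m - 6)*(m + 1)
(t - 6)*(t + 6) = t^2 - 36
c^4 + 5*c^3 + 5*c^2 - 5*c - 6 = (c - 1)*(c + 1)*(c + 2)*(c + 3)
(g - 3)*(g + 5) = g^2 + 2*g - 15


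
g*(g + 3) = g^2 + 3*g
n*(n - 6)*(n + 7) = n^3 + n^2 - 42*n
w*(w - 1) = w^2 - w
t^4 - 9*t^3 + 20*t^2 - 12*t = t*(t - 6)*(t - 2)*(t - 1)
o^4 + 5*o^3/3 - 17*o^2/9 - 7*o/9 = o*(o - 1)*(o + 1/3)*(o + 7/3)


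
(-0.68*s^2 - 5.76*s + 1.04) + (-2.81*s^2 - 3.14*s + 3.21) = -3.49*s^2 - 8.9*s + 4.25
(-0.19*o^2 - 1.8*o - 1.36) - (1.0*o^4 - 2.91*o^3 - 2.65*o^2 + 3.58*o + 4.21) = -1.0*o^4 + 2.91*o^3 + 2.46*o^2 - 5.38*o - 5.57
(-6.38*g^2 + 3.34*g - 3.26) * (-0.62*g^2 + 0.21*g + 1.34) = 3.9556*g^4 - 3.4106*g^3 - 5.8266*g^2 + 3.791*g - 4.3684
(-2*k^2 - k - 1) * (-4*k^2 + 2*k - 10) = 8*k^4 + 22*k^2 + 8*k + 10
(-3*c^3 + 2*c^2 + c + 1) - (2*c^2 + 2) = -3*c^3 + c - 1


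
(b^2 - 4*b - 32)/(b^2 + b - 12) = (b - 8)/(b - 3)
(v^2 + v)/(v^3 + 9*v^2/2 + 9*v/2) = 2*(v + 1)/(2*v^2 + 9*v + 9)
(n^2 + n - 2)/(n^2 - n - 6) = (n - 1)/(n - 3)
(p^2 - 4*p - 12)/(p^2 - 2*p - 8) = (p - 6)/(p - 4)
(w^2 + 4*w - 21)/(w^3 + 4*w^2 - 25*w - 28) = (w - 3)/(w^2 - 3*w - 4)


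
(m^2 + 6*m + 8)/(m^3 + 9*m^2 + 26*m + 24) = 1/(m + 3)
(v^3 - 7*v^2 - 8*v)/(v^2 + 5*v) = (v^2 - 7*v - 8)/(v + 5)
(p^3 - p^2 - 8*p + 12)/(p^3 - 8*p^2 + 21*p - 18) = (p^2 + p - 6)/(p^2 - 6*p + 9)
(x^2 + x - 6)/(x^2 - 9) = (x - 2)/(x - 3)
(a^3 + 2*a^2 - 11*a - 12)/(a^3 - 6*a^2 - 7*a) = (a^2 + a - 12)/(a*(a - 7))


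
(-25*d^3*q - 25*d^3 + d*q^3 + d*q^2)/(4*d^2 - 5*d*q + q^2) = d*(-25*d^2*q - 25*d^2 + q^3 + q^2)/(4*d^2 - 5*d*q + q^2)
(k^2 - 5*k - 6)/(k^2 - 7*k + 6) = (k + 1)/(k - 1)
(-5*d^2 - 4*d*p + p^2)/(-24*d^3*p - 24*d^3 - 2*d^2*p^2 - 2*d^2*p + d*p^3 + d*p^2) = (5*d^2 + 4*d*p - p^2)/(d*(24*d^2*p + 24*d^2 + 2*d*p^2 + 2*d*p - p^3 - p^2))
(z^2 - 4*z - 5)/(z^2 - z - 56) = (-z^2 + 4*z + 5)/(-z^2 + z + 56)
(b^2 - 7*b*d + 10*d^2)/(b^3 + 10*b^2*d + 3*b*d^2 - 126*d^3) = (b^2 - 7*b*d + 10*d^2)/(b^3 + 10*b^2*d + 3*b*d^2 - 126*d^3)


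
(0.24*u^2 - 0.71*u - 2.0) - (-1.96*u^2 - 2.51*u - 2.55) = 2.2*u^2 + 1.8*u + 0.55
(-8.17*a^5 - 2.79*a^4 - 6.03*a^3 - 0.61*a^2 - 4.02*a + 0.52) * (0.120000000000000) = -0.9804*a^5 - 0.3348*a^4 - 0.7236*a^3 - 0.0732*a^2 - 0.4824*a + 0.0624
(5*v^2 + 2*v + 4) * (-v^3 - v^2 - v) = -5*v^5 - 7*v^4 - 11*v^3 - 6*v^2 - 4*v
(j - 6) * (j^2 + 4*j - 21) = j^3 - 2*j^2 - 45*j + 126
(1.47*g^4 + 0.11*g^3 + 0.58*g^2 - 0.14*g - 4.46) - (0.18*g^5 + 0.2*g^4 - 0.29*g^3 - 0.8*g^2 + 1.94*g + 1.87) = -0.18*g^5 + 1.27*g^4 + 0.4*g^3 + 1.38*g^2 - 2.08*g - 6.33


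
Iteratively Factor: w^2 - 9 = (w + 3)*(w - 3)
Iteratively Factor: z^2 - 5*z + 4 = (z - 1)*(z - 4)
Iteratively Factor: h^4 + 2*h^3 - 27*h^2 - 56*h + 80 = (h - 5)*(h^3 + 7*h^2 + 8*h - 16) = (h - 5)*(h - 1)*(h^2 + 8*h + 16) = (h - 5)*(h - 1)*(h + 4)*(h + 4)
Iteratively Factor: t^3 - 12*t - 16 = (t - 4)*(t^2 + 4*t + 4) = (t - 4)*(t + 2)*(t + 2)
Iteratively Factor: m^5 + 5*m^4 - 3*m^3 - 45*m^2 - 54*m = (m + 3)*(m^4 + 2*m^3 - 9*m^2 - 18*m) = (m - 3)*(m + 3)*(m^3 + 5*m^2 + 6*m) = (m - 3)*(m + 2)*(m + 3)*(m^2 + 3*m) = (m - 3)*(m + 2)*(m + 3)^2*(m)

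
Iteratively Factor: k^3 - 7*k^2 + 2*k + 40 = (k + 2)*(k^2 - 9*k + 20) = (k - 4)*(k + 2)*(k - 5)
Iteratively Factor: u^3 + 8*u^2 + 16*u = (u + 4)*(u^2 + 4*u) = (u + 4)^2*(u)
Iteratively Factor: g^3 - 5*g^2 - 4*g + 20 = (g - 2)*(g^2 - 3*g - 10) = (g - 2)*(g + 2)*(g - 5)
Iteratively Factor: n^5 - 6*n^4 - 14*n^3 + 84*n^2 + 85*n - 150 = (n - 5)*(n^4 - n^3 - 19*n^2 - 11*n + 30) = (n - 5)*(n + 3)*(n^3 - 4*n^2 - 7*n + 10) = (n - 5)*(n + 2)*(n + 3)*(n^2 - 6*n + 5) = (n - 5)*(n - 1)*(n + 2)*(n + 3)*(n - 5)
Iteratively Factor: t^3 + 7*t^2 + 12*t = (t + 4)*(t^2 + 3*t) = t*(t + 4)*(t + 3)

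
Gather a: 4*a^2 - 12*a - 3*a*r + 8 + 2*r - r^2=4*a^2 + a*(-3*r - 12) - r^2 + 2*r + 8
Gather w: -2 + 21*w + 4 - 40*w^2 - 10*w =-40*w^2 + 11*w + 2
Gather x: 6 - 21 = -15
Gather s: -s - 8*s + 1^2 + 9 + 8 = 18 - 9*s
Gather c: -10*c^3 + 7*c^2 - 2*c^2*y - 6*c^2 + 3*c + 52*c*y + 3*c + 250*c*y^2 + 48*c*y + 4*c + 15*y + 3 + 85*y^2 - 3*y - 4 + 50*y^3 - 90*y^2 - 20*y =-10*c^3 + c^2*(1 - 2*y) + c*(250*y^2 + 100*y + 10) + 50*y^3 - 5*y^2 - 8*y - 1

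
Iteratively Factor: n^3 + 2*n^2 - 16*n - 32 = (n + 4)*(n^2 - 2*n - 8) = (n + 2)*(n + 4)*(n - 4)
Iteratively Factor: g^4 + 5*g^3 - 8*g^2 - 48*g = (g)*(g^3 + 5*g^2 - 8*g - 48) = g*(g + 4)*(g^2 + g - 12) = g*(g + 4)^2*(g - 3)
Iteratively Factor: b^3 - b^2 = (b - 1)*(b^2) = b*(b - 1)*(b)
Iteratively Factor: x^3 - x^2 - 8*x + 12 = (x - 2)*(x^2 + x - 6) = (x - 2)^2*(x + 3)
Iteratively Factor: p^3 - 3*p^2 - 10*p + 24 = (p - 2)*(p^2 - p - 12) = (p - 2)*(p + 3)*(p - 4)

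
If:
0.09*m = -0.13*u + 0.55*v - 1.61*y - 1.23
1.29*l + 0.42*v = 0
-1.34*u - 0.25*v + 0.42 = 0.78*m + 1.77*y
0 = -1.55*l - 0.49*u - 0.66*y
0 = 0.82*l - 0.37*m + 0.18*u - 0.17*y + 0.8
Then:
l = 0.63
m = 4.47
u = 0.31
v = -1.92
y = -1.69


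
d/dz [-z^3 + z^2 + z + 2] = -3*z^2 + 2*z + 1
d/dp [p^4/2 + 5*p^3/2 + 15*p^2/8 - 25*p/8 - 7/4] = 2*p^3 + 15*p^2/2 + 15*p/4 - 25/8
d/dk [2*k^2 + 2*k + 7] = 4*k + 2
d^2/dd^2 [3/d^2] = 18/d^4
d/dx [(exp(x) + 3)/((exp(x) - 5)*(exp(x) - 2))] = (-exp(2*x) - 6*exp(x) + 31)*exp(x)/(exp(4*x) - 14*exp(3*x) + 69*exp(2*x) - 140*exp(x) + 100)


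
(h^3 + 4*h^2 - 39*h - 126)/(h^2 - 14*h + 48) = (h^2 + 10*h + 21)/(h - 8)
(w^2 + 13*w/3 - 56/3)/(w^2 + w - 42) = (w - 8/3)/(w - 6)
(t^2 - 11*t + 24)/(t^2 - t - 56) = (t - 3)/(t + 7)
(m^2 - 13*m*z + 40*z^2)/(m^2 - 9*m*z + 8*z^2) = (-m + 5*z)/(-m + z)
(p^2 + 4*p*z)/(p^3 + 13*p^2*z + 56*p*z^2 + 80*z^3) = p/(p^2 + 9*p*z + 20*z^2)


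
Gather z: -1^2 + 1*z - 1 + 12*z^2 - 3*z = 12*z^2 - 2*z - 2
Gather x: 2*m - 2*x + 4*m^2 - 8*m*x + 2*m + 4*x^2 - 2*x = 4*m^2 + 4*m + 4*x^2 + x*(-8*m - 4)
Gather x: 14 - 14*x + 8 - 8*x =22 - 22*x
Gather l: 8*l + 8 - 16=8*l - 8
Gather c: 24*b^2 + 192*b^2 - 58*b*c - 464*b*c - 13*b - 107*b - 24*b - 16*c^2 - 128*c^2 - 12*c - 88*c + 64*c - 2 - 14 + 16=216*b^2 - 144*b - 144*c^2 + c*(-522*b - 36)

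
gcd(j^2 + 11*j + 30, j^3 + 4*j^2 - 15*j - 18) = j + 6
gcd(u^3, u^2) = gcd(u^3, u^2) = u^2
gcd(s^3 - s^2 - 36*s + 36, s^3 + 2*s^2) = 1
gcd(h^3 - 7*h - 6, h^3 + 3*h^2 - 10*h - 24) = h^2 - h - 6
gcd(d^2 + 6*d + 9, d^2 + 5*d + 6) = d + 3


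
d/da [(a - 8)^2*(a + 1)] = 3*(a - 8)*(a - 2)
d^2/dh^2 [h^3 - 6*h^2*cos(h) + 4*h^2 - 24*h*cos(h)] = 6*h^2*cos(h) + 24*sqrt(2)*h*sin(h + pi/4) + 6*h + 48*sin(h) - 12*cos(h) + 8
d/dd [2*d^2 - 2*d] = 4*d - 2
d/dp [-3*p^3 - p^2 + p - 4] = -9*p^2 - 2*p + 1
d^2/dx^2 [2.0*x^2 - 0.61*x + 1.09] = 4.00000000000000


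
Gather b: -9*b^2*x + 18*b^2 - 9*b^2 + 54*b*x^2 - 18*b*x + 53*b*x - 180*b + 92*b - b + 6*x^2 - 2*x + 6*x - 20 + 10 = b^2*(9 - 9*x) + b*(54*x^2 + 35*x - 89) + 6*x^2 + 4*x - 10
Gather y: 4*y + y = 5*y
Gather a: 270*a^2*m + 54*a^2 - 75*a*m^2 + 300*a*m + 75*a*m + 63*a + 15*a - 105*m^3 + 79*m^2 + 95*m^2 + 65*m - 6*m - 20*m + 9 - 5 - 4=a^2*(270*m + 54) + a*(-75*m^2 + 375*m + 78) - 105*m^3 + 174*m^2 + 39*m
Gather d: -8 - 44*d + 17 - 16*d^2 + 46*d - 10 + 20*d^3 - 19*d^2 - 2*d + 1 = 20*d^3 - 35*d^2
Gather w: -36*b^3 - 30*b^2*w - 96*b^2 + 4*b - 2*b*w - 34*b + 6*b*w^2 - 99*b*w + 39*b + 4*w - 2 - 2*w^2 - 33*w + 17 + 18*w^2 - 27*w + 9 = -36*b^3 - 96*b^2 + 9*b + w^2*(6*b + 16) + w*(-30*b^2 - 101*b - 56) + 24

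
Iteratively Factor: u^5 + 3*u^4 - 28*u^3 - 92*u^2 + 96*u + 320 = (u + 4)*(u^4 - u^3 - 24*u^2 + 4*u + 80) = (u - 2)*(u + 4)*(u^3 + u^2 - 22*u - 40) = (u - 2)*(u + 4)^2*(u^2 - 3*u - 10) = (u - 5)*(u - 2)*(u + 4)^2*(u + 2)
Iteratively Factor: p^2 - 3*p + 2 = (p - 1)*(p - 2)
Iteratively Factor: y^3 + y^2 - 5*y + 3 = (y + 3)*(y^2 - 2*y + 1) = (y - 1)*(y + 3)*(y - 1)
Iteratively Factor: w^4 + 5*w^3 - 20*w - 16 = (w + 2)*(w^3 + 3*w^2 - 6*w - 8) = (w + 2)*(w + 4)*(w^2 - w - 2) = (w - 2)*(w + 2)*(w + 4)*(w + 1)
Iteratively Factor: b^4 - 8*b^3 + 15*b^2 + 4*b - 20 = (b + 1)*(b^3 - 9*b^2 + 24*b - 20) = (b - 5)*(b + 1)*(b^2 - 4*b + 4) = (b - 5)*(b - 2)*(b + 1)*(b - 2)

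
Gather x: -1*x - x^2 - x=-x^2 - 2*x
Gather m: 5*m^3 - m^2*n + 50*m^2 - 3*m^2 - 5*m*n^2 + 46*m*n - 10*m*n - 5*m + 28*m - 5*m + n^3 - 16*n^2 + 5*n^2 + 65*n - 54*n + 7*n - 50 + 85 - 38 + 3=5*m^3 + m^2*(47 - n) + m*(-5*n^2 + 36*n + 18) + n^3 - 11*n^2 + 18*n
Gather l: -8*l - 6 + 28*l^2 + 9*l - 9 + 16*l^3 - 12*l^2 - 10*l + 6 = 16*l^3 + 16*l^2 - 9*l - 9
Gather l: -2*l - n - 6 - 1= -2*l - n - 7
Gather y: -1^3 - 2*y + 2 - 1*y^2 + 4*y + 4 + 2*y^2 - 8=y^2 + 2*y - 3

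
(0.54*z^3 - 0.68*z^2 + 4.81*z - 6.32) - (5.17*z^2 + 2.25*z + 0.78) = 0.54*z^3 - 5.85*z^2 + 2.56*z - 7.1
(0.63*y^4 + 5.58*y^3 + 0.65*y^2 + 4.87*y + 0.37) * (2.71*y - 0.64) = 1.7073*y^5 + 14.7186*y^4 - 1.8097*y^3 + 12.7817*y^2 - 2.1141*y - 0.2368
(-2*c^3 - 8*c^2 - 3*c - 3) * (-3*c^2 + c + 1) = 6*c^5 + 22*c^4 - c^3 - 2*c^2 - 6*c - 3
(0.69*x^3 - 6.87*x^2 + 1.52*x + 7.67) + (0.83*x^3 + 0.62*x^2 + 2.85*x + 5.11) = 1.52*x^3 - 6.25*x^2 + 4.37*x + 12.78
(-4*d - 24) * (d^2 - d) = -4*d^3 - 20*d^2 + 24*d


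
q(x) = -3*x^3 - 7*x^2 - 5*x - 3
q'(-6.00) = -245.00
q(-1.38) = -1.55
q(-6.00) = 423.00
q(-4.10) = 106.59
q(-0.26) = -2.12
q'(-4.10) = -98.89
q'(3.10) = -134.89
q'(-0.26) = -1.97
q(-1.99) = 2.87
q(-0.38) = -1.95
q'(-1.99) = -12.78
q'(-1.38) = -2.82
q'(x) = -9*x^2 - 14*x - 5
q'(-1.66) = -6.56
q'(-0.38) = -0.98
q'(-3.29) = -56.36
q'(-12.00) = -1133.00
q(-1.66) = -0.27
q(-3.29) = 44.52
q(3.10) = -175.14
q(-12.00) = 4233.00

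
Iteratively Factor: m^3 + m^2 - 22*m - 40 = (m + 4)*(m^2 - 3*m - 10) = (m + 2)*(m + 4)*(m - 5)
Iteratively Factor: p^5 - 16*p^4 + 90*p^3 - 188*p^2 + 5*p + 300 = (p + 1)*(p^4 - 17*p^3 + 107*p^2 - 295*p + 300) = (p - 4)*(p + 1)*(p^3 - 13*p^2 + 55*p - 75) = (p - 5)*(p - 4)*(p + 1)*(p^2 - 8*p + 15) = (p - 5)^2*(p - 4)*(p + 1)*(p - 3)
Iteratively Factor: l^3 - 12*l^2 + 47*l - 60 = (l - 3)*(l^2 - 9*l + 20) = (l - 4)*(l - 3)*(l - 5)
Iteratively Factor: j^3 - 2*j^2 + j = (j - 1)*(j^2 - j) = (j - 1)^2*(j)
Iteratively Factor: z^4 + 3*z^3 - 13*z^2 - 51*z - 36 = (z + 3)*(z^3 - 13*z - 12) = (z + 3)^2*(z^2 - 3*z - 4) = (z - 4)*(z + 3)^2*(z + 1)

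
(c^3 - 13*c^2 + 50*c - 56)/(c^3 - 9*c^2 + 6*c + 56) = (c - 2)/(c + 2)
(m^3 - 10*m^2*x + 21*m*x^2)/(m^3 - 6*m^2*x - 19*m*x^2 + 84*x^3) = m/(m + 4*x)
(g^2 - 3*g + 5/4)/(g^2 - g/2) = (g - 5/2)/g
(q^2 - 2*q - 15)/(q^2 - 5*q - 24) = (q - 5)/(q - 8)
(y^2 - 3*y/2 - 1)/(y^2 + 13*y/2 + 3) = (y - 2)/(y + 6)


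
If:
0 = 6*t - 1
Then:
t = 1/6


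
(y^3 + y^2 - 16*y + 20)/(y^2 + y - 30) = (y^3 + y^2 - 16*y + 20)/(y^2 + y - 30)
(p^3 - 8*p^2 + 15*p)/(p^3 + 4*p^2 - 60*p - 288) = p*(p^2 - 8*p + 15)/(p^3 + 4*p^2 - 60*p - 288)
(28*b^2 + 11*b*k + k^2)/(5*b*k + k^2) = (28*b^2 + 11*b*k + k^2)/(k*(5*b + k))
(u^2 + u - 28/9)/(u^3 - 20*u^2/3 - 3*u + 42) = (u - 4/3)/(u^2 - 9*u + 18)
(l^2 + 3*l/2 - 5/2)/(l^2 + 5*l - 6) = (l + 5/2)/(l + 6)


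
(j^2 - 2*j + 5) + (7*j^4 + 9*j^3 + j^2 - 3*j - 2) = 7*j^4 + 9*j^3 + 2*j^2 - 5*j + 3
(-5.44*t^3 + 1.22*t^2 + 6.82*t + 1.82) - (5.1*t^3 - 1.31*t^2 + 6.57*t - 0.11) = -10.54*t^3 + 2.53*t^2 + 0.25*t + 1.93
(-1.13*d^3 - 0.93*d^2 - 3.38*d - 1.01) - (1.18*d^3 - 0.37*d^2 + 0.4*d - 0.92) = -2.31*d^3 - 0.56*d^2 - 3.78*d - 0.09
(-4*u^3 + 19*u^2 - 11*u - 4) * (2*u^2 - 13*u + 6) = -8*u^5 + 90*u^4 - 293*u^3 + 249*u^2 - 14*u - 24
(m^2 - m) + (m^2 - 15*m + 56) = 2*m^2 - 16*m + 56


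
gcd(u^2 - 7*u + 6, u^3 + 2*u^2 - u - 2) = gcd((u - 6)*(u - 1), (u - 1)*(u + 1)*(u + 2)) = u - 1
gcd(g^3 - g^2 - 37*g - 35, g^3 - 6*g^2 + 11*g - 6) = 1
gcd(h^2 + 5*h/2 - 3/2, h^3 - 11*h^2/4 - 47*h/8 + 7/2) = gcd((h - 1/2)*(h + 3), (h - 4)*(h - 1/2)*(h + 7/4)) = h - 1/2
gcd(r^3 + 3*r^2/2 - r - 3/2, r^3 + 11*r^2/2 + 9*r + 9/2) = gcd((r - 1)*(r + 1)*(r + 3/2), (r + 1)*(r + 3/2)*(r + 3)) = r^2 + 5*r/2 + 3/2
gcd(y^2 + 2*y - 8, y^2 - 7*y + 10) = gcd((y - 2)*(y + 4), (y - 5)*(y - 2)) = y - 2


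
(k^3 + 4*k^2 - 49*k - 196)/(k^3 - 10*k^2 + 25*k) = (k^3 + 4*k^2 - 49*k - 196)/(k*(k^2 - 10*k + 25))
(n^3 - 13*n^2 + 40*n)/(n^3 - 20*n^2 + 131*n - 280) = n/(n - 7)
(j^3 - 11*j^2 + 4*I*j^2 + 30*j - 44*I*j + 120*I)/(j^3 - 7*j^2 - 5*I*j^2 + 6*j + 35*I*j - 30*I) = (j^2 + j*(-5 + 4*I) - 20*I)/(j^2 - j*(1 + 5*I) + 5*I)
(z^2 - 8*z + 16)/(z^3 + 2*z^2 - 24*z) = (z - 4)/(z*(z + 6))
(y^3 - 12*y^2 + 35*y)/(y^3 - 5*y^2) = (y - 7)/y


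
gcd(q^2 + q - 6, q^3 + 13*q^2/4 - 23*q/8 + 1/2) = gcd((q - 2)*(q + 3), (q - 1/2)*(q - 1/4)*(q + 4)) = 1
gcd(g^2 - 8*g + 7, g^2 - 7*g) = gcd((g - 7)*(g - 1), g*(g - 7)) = g - 7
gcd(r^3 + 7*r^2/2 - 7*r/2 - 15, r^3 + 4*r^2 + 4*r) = 1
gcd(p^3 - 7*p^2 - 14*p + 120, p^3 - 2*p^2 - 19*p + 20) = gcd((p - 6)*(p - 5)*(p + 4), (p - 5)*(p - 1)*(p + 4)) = p^2 - p - 20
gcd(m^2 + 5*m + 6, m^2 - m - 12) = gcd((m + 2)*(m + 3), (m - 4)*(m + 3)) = m + 3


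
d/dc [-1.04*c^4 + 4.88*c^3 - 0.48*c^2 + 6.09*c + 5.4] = -4.16*c^3 + 14.64*c^2 - 0.96*c + 6.09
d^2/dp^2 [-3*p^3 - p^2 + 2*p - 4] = -18*p - 2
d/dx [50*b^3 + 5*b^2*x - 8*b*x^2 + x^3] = 5*b^2 - 16*b*x + 3*x^2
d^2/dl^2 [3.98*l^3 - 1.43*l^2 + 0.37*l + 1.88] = 23.88*l - 2.86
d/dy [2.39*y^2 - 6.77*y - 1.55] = 4.78*y - 6.77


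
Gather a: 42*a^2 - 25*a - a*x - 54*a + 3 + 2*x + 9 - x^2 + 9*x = 42*a^2 + a*(-x - 79) - x^2 + 11*x + 12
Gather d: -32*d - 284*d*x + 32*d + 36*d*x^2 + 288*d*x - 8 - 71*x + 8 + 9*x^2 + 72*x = d*(36*x^2 + 4*x) + 9*x^2 + x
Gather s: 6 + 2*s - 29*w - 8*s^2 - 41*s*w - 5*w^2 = -8*s^2 + s*(2 - 41*w) - 5*w^2 - 29*w + 6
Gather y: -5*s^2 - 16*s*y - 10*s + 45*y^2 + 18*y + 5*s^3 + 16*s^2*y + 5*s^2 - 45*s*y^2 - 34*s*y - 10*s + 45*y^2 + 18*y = 5*s^3 - 20*s + y^2*(90 - 45*s) + y*(16*s^2 - 50*s + 36)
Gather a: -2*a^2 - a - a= -2*a^2 - 2*a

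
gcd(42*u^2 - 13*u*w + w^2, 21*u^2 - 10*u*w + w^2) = 7*u - w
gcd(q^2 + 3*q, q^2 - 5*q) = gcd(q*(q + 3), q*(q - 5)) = q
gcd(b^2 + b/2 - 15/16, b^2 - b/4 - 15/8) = b + 5/4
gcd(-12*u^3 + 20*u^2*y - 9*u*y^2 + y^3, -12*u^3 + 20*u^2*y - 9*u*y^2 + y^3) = -12*u^3 + 20*u^2*y - 9*u*y^2 + y^3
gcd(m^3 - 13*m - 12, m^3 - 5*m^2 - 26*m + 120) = m - 4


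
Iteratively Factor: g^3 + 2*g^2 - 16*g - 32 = (g - 4)*(g^2 + 6*g + 8) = (g - 4)*(g + 2)*(g + 4)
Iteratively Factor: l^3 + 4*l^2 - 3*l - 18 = (l - 2)*(l^2 + 6*l + 9) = (l - 2)*(l + 3)*(l + 3)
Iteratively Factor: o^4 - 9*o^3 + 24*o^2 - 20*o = (o - 2)*(o^3 - 7*o^2 + 10*o) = o*(o - 2)*(o^2 - 7*o + 10) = o*(o - 2)^2*(o - 5)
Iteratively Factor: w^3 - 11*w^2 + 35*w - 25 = (w - 5)*(w^2 - 6*w + 5) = (w - 5)*(w - 1)*(w - 5)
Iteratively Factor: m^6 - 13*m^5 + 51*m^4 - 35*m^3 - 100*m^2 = (m)*(m^5 - 13*m^4 + 51*m^3 - 35*m^2 - 100*m) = m*(m - 5)*(m^4 - 8*m^3 + 11*m^2 + 20*m) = m^2*(m - 5)*(m^3 - 8*m^2 + 11*m + 20) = m^2*(m - 5)^2*(m^2 - 3*m - 4) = m^2*(m - 5)^2*(m - 4)*(m + 1)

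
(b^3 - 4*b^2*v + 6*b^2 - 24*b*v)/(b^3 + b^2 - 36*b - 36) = b*(b - 4*v)/(b^2 - 5*b - 6)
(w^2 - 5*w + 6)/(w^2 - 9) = (w - 2)/(w + 3)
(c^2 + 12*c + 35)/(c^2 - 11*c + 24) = (c^2 + 12*c + 35)/(c^2 - 11*c + 24)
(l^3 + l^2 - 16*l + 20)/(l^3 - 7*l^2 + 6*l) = (l^3 + l^2 - 16*l + 20)/(l*(l^2 - 7*l + 6))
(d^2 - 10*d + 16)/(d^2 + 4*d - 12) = (d - 8)/(d + 6)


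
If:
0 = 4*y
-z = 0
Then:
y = 0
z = 0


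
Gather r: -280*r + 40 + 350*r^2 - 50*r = 350*r^2 - 330*r + 40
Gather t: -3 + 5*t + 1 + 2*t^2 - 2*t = 2*t^2 + 3*t - 2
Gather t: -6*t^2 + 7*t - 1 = -6*t^2 + 7*t - 1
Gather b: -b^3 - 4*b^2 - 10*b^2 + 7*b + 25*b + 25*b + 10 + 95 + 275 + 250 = -b^3 - 14*b^2 + 57*b + 630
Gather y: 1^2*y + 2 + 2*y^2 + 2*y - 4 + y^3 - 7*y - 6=y^3 + 2*y^2 - 4*y - 8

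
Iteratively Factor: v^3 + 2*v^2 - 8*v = (v)*(v^2 + 2*v - 8) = v*(v - 2)*(v + 4)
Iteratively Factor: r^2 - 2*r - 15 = (r + 3)*(r - 5)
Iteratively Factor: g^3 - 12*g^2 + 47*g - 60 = (g - 5)*(g^2 - 7*g + 12) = (g - 5)*(g - 3)*(g - 4)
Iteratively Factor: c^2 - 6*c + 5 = (c - 5)*(c - 1)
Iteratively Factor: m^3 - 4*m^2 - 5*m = (m - 5)*(m^2 + m) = (m - 5)*(m + 1)*(m)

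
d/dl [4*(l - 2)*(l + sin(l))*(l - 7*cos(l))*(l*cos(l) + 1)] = 4*(2 - l)*(l + sin(l))*(l - 7*cos(l))*(l*sin(l) - cos(l)) + 4*(l - 2)*(l + sin(l))*(l*cos(l) + 1)*(7*sin(l) + 1) + 4*(l - 2)*(l - 7*cos(l))*(l*cos(l) + 1)*(cos(l) + 1) + 4*(l + sin(l))*(l - 7*cos(l))*(l*cos(l) + 1)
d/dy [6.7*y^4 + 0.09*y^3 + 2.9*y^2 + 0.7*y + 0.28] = 26.8*y^3 + 0.27*y^2 + 5.8*y + 0.7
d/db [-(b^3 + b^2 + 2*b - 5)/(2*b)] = -b - 1/2 - 5/(2*b^2)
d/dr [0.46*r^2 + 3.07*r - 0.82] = 0.92*r + 3.07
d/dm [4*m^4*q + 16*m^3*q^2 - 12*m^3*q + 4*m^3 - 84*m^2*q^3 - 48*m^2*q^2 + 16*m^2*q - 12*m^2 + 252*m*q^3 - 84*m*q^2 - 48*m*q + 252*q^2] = 16*m^3*q + 48*m^2*q^2 - 36*m^2*q + 12*m^2 - 168*m*q^3 - 96*m*q^2 + 32*m*q - 24*m + 252*q^3 - 84*q^2 - 48*q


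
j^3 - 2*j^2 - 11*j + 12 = (j - 4)*(j - 1)*(j + 3)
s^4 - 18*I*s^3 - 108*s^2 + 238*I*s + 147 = (s - 7*I)^2*(s - 3*I)*(s - I)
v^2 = v^2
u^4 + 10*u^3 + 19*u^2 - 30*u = u*(u - 1)*(u + 5)*(u + 6)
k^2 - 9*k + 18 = (k - 6)*(k - 3)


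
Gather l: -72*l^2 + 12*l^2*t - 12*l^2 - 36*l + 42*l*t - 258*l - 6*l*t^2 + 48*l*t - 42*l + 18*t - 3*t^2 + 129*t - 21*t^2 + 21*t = l^2*(12*t - 84) + l*(-6*t^2 + 90*t - 336) - 24*t^2 + 168*t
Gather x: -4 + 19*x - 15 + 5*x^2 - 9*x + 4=5*x^2 + 10*x - 15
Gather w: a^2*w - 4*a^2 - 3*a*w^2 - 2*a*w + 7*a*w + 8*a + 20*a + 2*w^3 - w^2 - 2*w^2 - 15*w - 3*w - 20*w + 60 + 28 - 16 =-4*a^2 + 28*a + 2*w^3 + w^2*(-3*a - 3) + w*(a^2 + 5*a - 38) + 72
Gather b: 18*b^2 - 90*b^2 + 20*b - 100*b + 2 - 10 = -72*b^2 - 80*b - 8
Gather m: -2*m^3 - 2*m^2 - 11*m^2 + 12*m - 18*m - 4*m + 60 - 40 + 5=-2*m^3 - 13*m^2 - 10*m + 25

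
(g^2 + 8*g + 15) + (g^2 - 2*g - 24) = 2*g^2 + 6*g - 9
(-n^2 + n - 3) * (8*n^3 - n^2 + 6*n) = -8*n^5 + 9*n^4 - 31*n^3 + 9*n^2 - 18*n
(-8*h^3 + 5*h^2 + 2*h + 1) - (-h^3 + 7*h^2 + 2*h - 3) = -7*h^3 - 2*h^2 + 4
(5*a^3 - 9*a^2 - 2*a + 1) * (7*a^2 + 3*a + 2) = 35*a^5 - 48*a^4 - 31*a^3 - 17*a^2 - a + 2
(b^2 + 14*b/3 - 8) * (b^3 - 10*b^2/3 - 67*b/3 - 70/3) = b^5 + 4*b^4/3 - 413*b^3/9 - 908*b^2/9 + 628*b/9 + 560/3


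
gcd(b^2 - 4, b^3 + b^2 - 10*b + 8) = b - 2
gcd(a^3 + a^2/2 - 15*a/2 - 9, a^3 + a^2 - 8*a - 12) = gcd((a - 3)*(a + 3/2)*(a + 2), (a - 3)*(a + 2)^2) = a^2 - a - 6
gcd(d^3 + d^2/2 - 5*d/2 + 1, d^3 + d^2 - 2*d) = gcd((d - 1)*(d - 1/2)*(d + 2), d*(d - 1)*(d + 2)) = d^2 + d - 2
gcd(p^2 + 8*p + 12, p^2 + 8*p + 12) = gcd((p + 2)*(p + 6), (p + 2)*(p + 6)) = p^2 + 8*p + 12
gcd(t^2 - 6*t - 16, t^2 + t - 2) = t + 2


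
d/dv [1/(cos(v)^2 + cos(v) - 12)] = (2*cos(v) + 1)*sin(v)/(cos(v)^2 + cos(v) - 12)^2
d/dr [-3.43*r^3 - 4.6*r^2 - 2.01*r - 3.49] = -10.29*r^2 - 9.2*r - 2.01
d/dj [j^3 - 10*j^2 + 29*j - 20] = 3*j^2 - 20*j + 29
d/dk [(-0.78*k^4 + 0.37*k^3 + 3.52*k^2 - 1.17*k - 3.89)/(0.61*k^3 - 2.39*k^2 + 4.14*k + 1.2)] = (-0.4758*k^6 + 3.7284*k^5 - 12.7191*k^4 + 0.747*k^3 + 20.2272*k^2 - 10.1462*k + 14.7006)/(0.3721*k^6 - 2.9158*k^5 + 10.7629*k^4 - 18.3252*k^3 + 11.4036*k^2 + 9.936*k + 1.44)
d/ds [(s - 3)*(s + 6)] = 2*s + 3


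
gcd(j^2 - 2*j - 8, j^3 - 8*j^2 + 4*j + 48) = j^2 - 2*j - 8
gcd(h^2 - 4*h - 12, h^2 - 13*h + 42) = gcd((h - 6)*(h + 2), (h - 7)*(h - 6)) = h - 6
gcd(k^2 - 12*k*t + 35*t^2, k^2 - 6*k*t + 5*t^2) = -k + 5*t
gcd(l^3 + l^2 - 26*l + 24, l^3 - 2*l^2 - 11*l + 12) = l^2 - 5*l + 4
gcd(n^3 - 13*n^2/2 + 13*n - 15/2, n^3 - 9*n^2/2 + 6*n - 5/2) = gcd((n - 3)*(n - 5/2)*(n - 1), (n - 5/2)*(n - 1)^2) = n^2 - 7*n/2 + 5/2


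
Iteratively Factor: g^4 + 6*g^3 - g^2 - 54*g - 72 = (g + 2)*(g^3 + 4*g^2 - 9*g - 36) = (g - 3)*(g + 2)*(g^2 + 7*g + 12) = (g - 3)*(g + 2)*(g + 3)*(g + 4)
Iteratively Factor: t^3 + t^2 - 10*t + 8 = (t - 2)*(t^2 + 3*t - 4) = (t - 2)*(t + 4)*(t - 1)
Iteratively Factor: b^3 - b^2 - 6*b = (b + 2)*(b^2 - 3*b) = b*(b + 2)*(b - 3)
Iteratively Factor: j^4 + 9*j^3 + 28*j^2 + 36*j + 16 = (j + 1)*(j^3 + 8*j^2 + 20*j + 16) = (j + 1)*(j + 4)*(j^2 + 4*j + 4) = (j + 1)*(j + 2)*(j + 4)*(j + 2)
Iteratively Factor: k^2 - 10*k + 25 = (k - 5)*(k - 5)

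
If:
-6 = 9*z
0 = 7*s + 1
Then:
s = -1/7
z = -2/3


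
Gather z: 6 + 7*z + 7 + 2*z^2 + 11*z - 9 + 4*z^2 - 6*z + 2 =6*z^2 + 12*z + 6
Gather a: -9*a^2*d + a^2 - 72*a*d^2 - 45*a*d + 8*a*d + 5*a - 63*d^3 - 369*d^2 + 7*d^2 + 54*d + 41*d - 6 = a^2*(1 - 9*d) + a*(-72*d^2 - 37*d + 5) - 63*d^3 - 362*d^2 + 95*d - 6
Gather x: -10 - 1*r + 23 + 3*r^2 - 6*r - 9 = 3*r^2 - 7*r + 4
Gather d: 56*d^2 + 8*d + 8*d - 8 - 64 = 56*d^2 + 16*d - 72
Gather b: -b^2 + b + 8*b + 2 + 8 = -b^2 + 9*b + 10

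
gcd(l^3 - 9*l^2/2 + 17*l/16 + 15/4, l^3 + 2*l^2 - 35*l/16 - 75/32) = l^2 - l/2 - 15/16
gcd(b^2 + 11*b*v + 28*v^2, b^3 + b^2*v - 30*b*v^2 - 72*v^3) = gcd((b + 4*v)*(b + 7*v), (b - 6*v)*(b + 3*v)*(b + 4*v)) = b + 4*v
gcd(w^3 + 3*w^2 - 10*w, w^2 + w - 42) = 1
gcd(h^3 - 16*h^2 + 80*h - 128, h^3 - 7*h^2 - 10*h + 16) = h - 8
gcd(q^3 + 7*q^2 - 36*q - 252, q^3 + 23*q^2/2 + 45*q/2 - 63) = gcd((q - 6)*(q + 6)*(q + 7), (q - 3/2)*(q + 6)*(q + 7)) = q^2 + 13*q + 42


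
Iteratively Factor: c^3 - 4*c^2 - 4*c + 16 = (c - 4)*(c^2 - 4) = (c - 4)*(c - 2)*(c + 2)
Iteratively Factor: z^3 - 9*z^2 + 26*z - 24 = (z - 2)*(z^2 - 7*z + 12) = (z - 4)*(z - 2)*(z - 3)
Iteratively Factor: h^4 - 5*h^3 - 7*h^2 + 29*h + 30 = (h - 3)*(h^3 - 2*h^2 - 13*h - 10) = (h - 5)*(h - 3)*(h^2 + 3*h + 2) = (h - 5)*(h - 3)*(h + 1)*(h + 2)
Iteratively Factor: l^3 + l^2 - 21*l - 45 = (l + 3)*(l^2 - 2*l - 15) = (l + 3)^2*(l - 5)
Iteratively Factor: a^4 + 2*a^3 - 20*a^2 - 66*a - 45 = (a + 1)*(a^3 + a^2 - 21*a - 45) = (a - 5)*(a + 1)*(a^2 + 6*a + 9) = (a - 5)*(a + 1)*(a + 3)*(a + 3)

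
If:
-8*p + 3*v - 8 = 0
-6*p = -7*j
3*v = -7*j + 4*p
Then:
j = -24/35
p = -4/5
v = 8/15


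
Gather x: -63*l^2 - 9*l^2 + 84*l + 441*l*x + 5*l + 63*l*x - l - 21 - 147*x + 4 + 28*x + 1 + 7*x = -72*l^2 + 88*l + x*(504*l - 112) - 16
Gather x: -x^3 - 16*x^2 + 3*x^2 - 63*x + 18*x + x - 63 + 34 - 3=-x^3 - 13*x^2 - 44*x - 32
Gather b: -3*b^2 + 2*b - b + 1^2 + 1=-3*b^2 + b + 2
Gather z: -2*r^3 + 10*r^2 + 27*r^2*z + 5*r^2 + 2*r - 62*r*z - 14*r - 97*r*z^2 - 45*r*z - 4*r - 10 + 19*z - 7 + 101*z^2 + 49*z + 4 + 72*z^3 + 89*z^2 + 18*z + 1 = -2*r^3 + 15*r^2 - 16*r + 72*z^3 + z^2*(190 - 97*r) + z*(27*r^2 - 107*r + 86) - 12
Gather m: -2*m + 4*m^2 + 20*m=4*m^2 + 18*m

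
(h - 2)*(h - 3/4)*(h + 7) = h^3 + 17*h^2/4 - 71*h/4 + 21/2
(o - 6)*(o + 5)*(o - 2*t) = o^3 - 2*o^2*t - o^2 + 2*o*t - 30*o + 60*t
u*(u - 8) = u^2 - 8*u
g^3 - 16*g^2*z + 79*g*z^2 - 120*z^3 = (g - 8*z)*(g - 5*z)*(g - 3*z)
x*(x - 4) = x^2 - 4*x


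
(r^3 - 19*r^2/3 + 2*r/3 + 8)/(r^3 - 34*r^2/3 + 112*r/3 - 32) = (r + 1)/(r - 4)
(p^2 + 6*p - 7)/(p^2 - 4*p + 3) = (p + 7)/(p - 3)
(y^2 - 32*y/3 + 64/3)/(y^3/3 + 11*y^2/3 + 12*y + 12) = (3*y^2 - 32*y + 64)/(y^3 + 11*y^2 + 36*y + 36)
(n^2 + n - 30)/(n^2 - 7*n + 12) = (n^2 + n - 30)/(n^2 - 7*n + 12)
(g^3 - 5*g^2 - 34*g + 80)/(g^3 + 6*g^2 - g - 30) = (g - 8)/(g + 3)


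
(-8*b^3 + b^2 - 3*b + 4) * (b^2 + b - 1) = -8*b^5 - 7*b^4 + 6*b^3 + 7*b - 4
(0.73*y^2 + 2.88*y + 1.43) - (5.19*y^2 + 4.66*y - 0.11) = -4.46*y^2 - 1.78*y + 1.54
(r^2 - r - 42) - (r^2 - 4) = -r - 38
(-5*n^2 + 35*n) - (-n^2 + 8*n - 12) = -4*n^2 + 27*n + 12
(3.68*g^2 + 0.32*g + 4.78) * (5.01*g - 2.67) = 18.4368*g^3 - 8.2224*g^2 + 23.0934*g - 12.7626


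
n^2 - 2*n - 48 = (n - 8)*(n + 6)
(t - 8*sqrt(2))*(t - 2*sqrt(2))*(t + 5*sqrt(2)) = t^3 - 5*sqrt(2)*t^2 - 68*t + 160*sqrt(2)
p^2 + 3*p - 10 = (p - 2)*(p + 5)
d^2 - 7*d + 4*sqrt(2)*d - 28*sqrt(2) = (d - 7)*(d + 4*sqrt(2))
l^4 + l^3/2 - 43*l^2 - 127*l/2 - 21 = (l - 7)*(l + 1/2)*(l + 1)*(l + 6)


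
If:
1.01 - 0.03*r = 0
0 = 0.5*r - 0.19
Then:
No Solution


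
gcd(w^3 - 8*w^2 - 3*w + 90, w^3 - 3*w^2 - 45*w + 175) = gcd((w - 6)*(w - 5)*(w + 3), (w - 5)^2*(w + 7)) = w - 5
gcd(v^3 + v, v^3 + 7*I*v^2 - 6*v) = v^2 + I*v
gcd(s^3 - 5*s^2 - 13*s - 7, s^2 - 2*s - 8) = 1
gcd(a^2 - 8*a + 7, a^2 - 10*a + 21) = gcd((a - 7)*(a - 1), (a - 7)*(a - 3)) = a - 7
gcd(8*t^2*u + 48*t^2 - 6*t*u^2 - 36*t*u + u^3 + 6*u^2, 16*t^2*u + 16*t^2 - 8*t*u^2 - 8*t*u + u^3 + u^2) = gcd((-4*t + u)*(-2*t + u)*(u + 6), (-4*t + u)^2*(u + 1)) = 4*t - u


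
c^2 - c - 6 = (c - 3)*(c + 2)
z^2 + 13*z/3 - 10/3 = (z - 2/3)*(z + 5)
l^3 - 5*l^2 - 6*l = l*(l - 6)*(l + 1)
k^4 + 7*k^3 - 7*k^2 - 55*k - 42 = (k - 3)*(k + 1)*(k + 2)*(k + 7)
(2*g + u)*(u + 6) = 2*g*u + 12*g + u^2 + 6*u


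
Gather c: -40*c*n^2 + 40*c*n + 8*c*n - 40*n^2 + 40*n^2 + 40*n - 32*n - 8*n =c*(-40*n^2 + 48*n)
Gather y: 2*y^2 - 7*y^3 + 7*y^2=-7*y^3 + 9*y^2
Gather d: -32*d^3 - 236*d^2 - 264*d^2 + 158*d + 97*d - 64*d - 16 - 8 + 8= -32*d^3 - 500*d^2 + 191*d - 16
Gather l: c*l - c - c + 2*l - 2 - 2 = -2*c + l*(c + 2) - 4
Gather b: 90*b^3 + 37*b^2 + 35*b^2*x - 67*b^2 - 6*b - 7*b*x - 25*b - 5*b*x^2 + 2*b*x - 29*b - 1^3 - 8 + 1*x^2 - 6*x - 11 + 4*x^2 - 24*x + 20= 90*b^3 + b^2*(35*x - 30) + b*(-5*x^2 - 5*x - 60) + 5*x^2 - 30*x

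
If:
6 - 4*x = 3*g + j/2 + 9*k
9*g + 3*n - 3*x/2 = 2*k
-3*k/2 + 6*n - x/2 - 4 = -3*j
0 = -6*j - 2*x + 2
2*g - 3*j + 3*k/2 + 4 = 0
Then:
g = -481/1610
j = 2887/805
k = 564/115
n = -1149/1610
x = -7856/805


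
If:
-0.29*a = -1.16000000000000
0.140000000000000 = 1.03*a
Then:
No Solution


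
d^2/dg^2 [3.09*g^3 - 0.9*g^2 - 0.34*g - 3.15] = 18.54*g - 1.8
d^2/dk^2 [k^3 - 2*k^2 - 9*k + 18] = 6*k - 4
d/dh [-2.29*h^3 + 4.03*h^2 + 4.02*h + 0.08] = -6.87*h^2 + 8.06*h + 4.02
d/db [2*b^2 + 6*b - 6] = 4*b + 6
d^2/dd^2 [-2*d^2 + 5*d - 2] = -4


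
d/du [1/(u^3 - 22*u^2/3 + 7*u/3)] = 3*(-9*u^2 + 44*u - 7)/(u^2*(3*u^2 - 22*u + 7)^2)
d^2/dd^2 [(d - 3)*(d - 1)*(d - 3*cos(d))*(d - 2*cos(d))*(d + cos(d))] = 4*d^4*cos(d) + 32*d^3*sin(d) - 16*d^3*cos(d) - 2*d^3*cos(2*d) + 20*d^3 - 96*d^2*sin(d) - 6*d^2*sin(2*d) - 81*d^2*cos(d)/2 + 8*d^2*cos(2*d) - 27*d^2*cos(3*d)/2 - 48*d^2 + 30*d*sin(d) + 16*d*sin(2*d) - 18*d*sin(3*d) + 114*d*cos(d) - 3*d*cos(2*d) + 54*d*cos(3*d) + 21*d + 36*sin(d) - 6*sin(2*d) + 36*sin(3*d) - 57*cos(d)/2 - 4*cos(2*d) - 75*cos(3*d)/2 - 4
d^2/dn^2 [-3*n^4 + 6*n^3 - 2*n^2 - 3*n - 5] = -36*n^2 + 36*n - 4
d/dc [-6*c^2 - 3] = -12*c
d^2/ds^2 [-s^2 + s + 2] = -2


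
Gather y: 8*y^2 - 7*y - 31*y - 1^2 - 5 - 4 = 8*y^2 - 38*y - 10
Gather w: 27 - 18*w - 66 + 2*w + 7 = -16*w - 32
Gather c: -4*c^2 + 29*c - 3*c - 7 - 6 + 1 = -4*c^2 + 26*c - 12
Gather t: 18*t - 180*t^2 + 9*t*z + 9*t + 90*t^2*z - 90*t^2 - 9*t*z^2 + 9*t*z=t^2*(90*z - 270) + t*(-9*z^2 + 18*z + 27)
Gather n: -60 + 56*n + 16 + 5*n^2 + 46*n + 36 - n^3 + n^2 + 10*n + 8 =-n^3 + 6*n^2 + 112*n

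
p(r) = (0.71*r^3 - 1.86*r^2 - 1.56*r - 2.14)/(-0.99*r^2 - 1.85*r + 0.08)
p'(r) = (1.98*r + 1.85)*(0.71*r^3 - 1.86*r^2 - 1.56*r - 2.14)/(-0.99*r^2 - 1.85*r + 0.08)^2 + (2.13*r^2 - 3.72*r - 1.56)/(-0.99*r^2 - 1.85*r + 0.08) = (-0.7029*r^4 - 2.627*r^3 + 2.067*r^2 - 4.5348*r - 4.0838)/(0.9801*r^4 + 3.663*r^3 + 3.2641*r^2 - 0.296*r + 0.0064)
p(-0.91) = -2.96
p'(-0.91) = 3.65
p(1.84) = 1.03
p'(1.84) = -0.67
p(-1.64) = -17.10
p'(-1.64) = 75.69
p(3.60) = -0.07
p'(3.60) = -0.62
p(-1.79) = -42.74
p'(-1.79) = 384.33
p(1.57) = 1.22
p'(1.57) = -0.74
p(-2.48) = 14.46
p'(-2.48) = 16.52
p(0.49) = 3.07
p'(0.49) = -5.44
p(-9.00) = 10.34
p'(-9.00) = -0.62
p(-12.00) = 12.29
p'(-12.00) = -0.67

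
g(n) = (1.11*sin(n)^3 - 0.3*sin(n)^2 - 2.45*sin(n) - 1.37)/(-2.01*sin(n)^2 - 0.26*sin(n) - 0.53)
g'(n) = (4.02*sin(n)*cos(n) + 0.26*cos(n))*(1.11*sin(n)^3 - 0.3*sin(n)^2 - 2.45*sin(n) - 1.37)/(-2.01*sin(n)^2 - 0.26*sin(n) - 0.53)^2 + (3.33*sin(n)^2*cos(n) - 0.6*sin(n)*cos(n) - 2.45*cos(n))/(-2.01*sin(n)^2 - 0.26*sin(n) - 0.53) = (-2.2311*sin(n)^4 - 0.5772*sin(n)^3 - 6.6114*sin(n)^2 - 5.1894*sin(n) + 0.9423)*cos(n)/(4.0401*sin(n)^4 + 1.0452*sin(n)^3 + 2.1982*sin(n)^2 + 0.2756*sin(n) + 0.2809)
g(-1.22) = 0.12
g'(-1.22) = -0.10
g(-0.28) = 1.21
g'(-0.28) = 4.81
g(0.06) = 2.75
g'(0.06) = 1.98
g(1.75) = 1.10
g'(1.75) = 0.32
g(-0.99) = 0.10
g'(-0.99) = -0.02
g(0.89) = 1.51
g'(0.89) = -1.36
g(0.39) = 2.48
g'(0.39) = -2.26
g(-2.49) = 0.22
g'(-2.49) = -0.96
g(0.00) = 2.58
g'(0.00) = 3.35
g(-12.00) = 2.08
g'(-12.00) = -2.18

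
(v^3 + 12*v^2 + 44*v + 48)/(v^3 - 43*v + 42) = (v^3 + 12*v^2 + 44*v + 48)/(v^3 - 43*v + 42)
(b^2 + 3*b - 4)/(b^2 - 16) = (b - 1)/(b - 4)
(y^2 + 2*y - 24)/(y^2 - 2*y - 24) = (-y^2 - 2*y + 24)/(-y^2 + 2*y + 24)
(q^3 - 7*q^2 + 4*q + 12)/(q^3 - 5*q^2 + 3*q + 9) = (q^2 - 8*q + 12)/(q^2 - 6*q + 9)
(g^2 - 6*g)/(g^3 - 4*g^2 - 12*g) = 1/(g + 2)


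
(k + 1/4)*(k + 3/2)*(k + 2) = k^3 + 15*k^2/4 + 31*k/8 + 3/4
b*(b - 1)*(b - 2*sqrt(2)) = b^3 - 2*sqrt(2)*b^2 - b^2 + 2*sqrt(2)*b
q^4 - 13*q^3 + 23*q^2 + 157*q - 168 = (q - 8)*(q - 7)*(q - 1)*(q + 3)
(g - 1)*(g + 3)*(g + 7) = g^3 + 9*g^2 + 11*g - 21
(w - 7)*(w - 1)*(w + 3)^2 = w^4 - 2*w^3 - 32*w^2 - 30*w + 63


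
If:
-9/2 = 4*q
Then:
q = -9/8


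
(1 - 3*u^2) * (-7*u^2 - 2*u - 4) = 21*u^4 + 6*u^3 + 5*u^2 - 2*u - 4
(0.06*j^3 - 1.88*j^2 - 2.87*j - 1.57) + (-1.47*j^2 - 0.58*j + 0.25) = 0.06*j^3 - 3.35*j^2 - 3.45*j - 1.32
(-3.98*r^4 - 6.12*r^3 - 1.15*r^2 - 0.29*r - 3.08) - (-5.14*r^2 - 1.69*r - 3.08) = -3.98*r^4 - 6.12*r^3 + 3.99*r^2 + 1.4*r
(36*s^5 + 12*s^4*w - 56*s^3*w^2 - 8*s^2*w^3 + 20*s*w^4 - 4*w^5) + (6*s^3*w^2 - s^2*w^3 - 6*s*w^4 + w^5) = 36*s^5 + 12*s^4*w - 50*s^3*w^2 - 9*s^2*w^3 + 14*s*w^4 - 3*w^5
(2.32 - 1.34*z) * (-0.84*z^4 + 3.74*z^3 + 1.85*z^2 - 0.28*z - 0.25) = 1.1256*z^5 - 6.9604*z^4 + 6.1978*z^3 + 4.6672*z^2 - 0.3146*z - 0.58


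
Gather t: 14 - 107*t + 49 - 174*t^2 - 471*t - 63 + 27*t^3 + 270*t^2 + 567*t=27*t^3 + 96*t^2 - 11*t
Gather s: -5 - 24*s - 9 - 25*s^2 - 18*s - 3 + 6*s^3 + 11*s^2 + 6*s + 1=6*s^3 - 14*s^2 - 36*s - 16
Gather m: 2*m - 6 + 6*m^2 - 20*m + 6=6*m^2 - 18*m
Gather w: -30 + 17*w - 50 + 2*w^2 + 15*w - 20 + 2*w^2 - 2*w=4*w^2 + 30*w - 100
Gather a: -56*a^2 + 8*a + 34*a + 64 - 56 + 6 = -56*a^2 + 42*a + 14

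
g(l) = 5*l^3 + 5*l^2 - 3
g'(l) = 15*l^2 + 10*l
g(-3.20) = -115.64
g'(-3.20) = 121.60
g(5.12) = 799.16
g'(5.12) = 444.42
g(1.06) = 8.57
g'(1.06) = 27.45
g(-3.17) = -112.03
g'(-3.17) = 119.03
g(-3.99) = -241.01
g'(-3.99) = 198.90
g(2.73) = 136.00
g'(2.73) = 139.09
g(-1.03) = -3.16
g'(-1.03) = 5.61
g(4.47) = 543.48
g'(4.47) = 344.41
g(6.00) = 1257.00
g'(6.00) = 600.00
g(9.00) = 4047.00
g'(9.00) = 1305.00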